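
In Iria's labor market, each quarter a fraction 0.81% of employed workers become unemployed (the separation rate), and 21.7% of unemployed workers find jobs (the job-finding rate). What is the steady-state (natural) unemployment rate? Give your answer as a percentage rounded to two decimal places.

At steady state the flows balance: s·E = f·U, so U/(E+U) = s/(s+f).
u* = 0.81 / (0.81 + 21.7) = 0.81 / 22.51 = 3.60%.

Steady-state unemployment rate ≈ 3.60%.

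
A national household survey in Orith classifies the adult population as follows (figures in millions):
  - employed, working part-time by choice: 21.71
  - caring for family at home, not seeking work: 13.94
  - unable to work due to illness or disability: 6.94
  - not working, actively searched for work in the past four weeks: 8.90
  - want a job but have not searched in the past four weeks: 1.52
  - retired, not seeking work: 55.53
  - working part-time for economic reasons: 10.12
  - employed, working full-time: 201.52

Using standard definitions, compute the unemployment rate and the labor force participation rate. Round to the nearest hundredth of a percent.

Unemployment rate ≈ 3.67%; labor force participation rate ≈ 75.66%.

Employed = 21.71 + 10.12 + 201.52 = 233.35 million (anyone who worked, including part-time for economic reasons, counts as employed).
Unemployed = 8.90 million.
Labor force = 233.35 + 8.90 = 242.25 million.
Not in labor force = 13.94 + 6.94 + 1.52 + 55.53 = 77.93 million (those not working and not actively searching are outside the labor force — including those who want a job but have given up searching).
Civilian working-age population = 242.25 + 77.93 = 320.18 million.
Unemployment rate = 8.90 / 242.25 = 3.67%.
Labor force participation rate = 242.25 / 320.18 = 75.66%.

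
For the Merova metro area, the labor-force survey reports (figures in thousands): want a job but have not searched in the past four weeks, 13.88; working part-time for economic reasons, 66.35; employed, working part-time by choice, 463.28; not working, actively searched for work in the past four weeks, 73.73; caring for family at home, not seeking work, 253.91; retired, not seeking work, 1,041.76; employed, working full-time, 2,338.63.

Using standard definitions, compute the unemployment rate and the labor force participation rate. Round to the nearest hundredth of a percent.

Employed = 66.35 + 463.28 + 2,338.63 = 2,868.26 thousand (anyone who worked, including part-time for economic reasons, counts as employed).
Unemployed = 73.73 thousand.
Labor force = 2,868.26 + 73.73 = 2,941.99 thousand.
Not in labor force = 13.88 + 253.91 + 1,041.76 = 1,309.55 thousand (those not working and not actively searching are outside the labor force — including those who want a job but have given up searching).
Civilian working-age population = 2,941.99 + 1,309.55 = 4,251.54 thousand.
Unemployment rate = 73.73 / 2,941.99 = 2.51%.
Labor force participation rate = 2,941.99 / 4,251.54 = 69.20%.

Unemployment rate ≈ 2.51%; labor force participation rate ≈ 69.20%.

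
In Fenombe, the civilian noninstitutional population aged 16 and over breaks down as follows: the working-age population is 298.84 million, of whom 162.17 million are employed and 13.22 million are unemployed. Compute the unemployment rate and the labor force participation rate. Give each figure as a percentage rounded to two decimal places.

Unemployment rate ≈ 7.54%; labor force participation rate ≈ 58.69%.

Labor force = employed + unemployed = 162.17 + 13.22 = 175.39 million.
Unemployment rate = 13.22 / 175.39 = 7.54%.
Labor force participation rate = 175.39 / 298.84 = 58.69%.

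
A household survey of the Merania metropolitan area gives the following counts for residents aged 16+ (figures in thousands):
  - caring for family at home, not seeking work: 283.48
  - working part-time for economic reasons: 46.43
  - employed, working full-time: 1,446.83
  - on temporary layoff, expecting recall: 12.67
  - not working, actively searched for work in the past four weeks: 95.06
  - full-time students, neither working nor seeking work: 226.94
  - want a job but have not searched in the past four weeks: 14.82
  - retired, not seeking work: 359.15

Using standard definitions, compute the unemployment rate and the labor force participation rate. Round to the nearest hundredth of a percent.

Employed = 46.43 + 1,446.83 = 1,493.26 thousand (anyone who worked, including part-time for economic reasons, counts as employed).
Unemployed = 12.67 + 95.06 = 107.73 thousand (jobless and actively searching, or on temporary layoff).
Labor force = 1,493.26 + 107.73 = 1,600.99 thousand.
Not in labor force = 283.48 + 226.94 + 14.82 + 359.15 = 884.39 thousand (those not working and not actively searching are outside the labor force — including those who want a job but have given up searching).
Civilian working-age population = 1,600.99 + 884.39 = 2,485.38 thousand.
Unemployment rate = 107.73 / 1,600.99 = 6.73%.
Labor force participation rate = 1,600.99 / 2,485.38 = 64.42%.

Unemployment rate ≈ 6.73%; labor force participation rate ≈ 64.42%.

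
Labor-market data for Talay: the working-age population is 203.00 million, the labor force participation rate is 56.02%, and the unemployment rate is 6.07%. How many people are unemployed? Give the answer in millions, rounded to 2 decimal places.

Labor force = 0.5602 × 203.00 = 113.72 million.
Unemployed = 0.0607 × 113.72 ≈ 6.90 million.

About 6.90 million are unemployed.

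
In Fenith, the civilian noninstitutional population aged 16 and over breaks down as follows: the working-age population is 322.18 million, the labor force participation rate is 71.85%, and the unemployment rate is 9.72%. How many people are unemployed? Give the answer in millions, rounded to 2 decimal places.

About 22.50 million are unemployed.

Labor force = 0.7185 × 322.18 = 231.49 million.
Unemployed = 0.0972 × 231.49 ≈ 22.50 million.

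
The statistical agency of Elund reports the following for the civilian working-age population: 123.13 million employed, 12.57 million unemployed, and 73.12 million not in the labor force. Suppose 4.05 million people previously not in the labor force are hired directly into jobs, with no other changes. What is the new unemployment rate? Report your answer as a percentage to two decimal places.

Initially, labor force = 123.13 + 12.57 = 135.70 million, so u = 12.57/135.70 = 9.26%.
After the change, employed and labor force both rise by 4.05; unemployed unchanged → E = 127.18, U = 12.57, labor force = 139.75 million.
New unemployment rate = 12.57 / 139.75 = 8.99%.

New unemployment rate ≈ 8.99%.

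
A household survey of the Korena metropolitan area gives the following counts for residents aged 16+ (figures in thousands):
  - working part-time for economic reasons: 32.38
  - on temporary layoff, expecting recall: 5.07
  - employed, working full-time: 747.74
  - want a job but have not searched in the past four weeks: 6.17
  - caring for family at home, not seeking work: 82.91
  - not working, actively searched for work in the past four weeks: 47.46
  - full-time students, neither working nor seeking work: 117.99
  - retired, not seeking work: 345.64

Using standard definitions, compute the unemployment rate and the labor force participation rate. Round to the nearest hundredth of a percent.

Unemployment rate ≈ 6.31%; labor force participation rate ≈ 60.10%.

Employed = 32.38 + 747.74 = 780.12 thousand (anyone who worked, including part-time for economic reasons, counts as employed).
Unemployed = 5.07 + 47.46 = 52.53 thousand (jobless and actively searching, or on temporary layoff).
Labor force = 780.12 + 52.53 = 832.65 thousand.
Not in labor force = 6.17 + 82.91 + 117.99 + 345.64 = 552.71 thousand (those not working and not actively searching are outside the labor force — including those who want a job but have given up searching).
Civilian working-age population = 832.65 + 552.71 = 1,385.36 thousand.
Unemployment rate = 52.53 / 832.65 = 6.31%.
Labor force participation rate = 832.65 / 1,385.36 = 60.10%.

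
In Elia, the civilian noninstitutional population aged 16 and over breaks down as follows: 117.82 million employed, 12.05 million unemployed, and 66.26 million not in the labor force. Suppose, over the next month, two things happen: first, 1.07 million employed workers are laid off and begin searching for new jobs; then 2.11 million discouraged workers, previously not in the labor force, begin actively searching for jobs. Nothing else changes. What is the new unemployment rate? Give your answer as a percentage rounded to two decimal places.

New unemployment rate ≈ 11.54%.

Initially, labor force = 117.82 + 12.05 = 129.87 million, so u = 12.05/129.87 = 9.28%.
After the first change, employed falls and unemployed rises by 1.07; labor force unchanged → E = 116.75, U = 13.12, labor force = 129.87 million.
After the second change, unemployed and labor force both rise by 2.11 → E = 116.75, U = 15.23, labor force = 131.98 million.
New unemployment rate = 15.23 / 131.98 = 11.54%.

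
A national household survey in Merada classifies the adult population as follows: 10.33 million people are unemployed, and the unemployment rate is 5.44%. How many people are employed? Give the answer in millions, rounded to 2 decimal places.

Labor force = U / u = 10.33 / 0.0544 ≈ 189.89 million.
Employed = labor force − unemployed = 189.89 − 10.33 = 179.56 million.

About 179.56 million are employed.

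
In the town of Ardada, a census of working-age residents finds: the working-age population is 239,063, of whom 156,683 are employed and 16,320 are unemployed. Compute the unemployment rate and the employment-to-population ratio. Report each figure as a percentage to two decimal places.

Labor force = employed + unemployed = 156,683 + 16,320 = 173,003.
Unemployment rate = 16,320 / 173,003 = 9.43%.
Employment-population ratio = 156,683 / 239,063 = 65.54%.

Unemployment rate ≈ 9.43%; employment-population ratio ≈ 65.54%.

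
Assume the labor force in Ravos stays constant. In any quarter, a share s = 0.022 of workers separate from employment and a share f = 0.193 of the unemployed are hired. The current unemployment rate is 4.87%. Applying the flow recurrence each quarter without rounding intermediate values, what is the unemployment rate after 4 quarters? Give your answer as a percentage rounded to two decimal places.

Unemployment rate after four quarters ≈ 8.20%.

With a fixed labor force, u_{t+1} = u_t + s·(1−u_t) − f·u_t = u_t·(1−s−f) + s.
Here 1−s−f = 0.785 and s = 0.022.
u_1 = 0.048700 × 0.785 + 0.022 = 0.060229.
u_2 = 0.060229 × 0.785 + 0.022 = 0.069280.
u_3 = 0.069280 × 0.785 + 0.022 = 0.076385.
u_4 = 0.076385 × 0.785 + 0.022 = 0.081962.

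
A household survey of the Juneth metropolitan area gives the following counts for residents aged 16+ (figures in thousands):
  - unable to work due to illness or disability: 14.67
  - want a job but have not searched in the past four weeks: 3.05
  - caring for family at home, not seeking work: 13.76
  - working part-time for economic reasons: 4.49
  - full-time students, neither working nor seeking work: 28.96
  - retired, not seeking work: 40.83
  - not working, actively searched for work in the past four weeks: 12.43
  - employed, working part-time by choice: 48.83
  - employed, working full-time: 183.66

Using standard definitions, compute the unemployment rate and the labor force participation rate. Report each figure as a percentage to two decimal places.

Unemployment rate ≈ 4.98%; labor force participation rate ≈ 71.12%.

Employed = 4.49 + 48.83 + 183.66 = 236.98 thousand (anyone who worked, including part-time for economic reasons, counts as employed).
Unemployed = 12.43 thousand.
Labor force = 236.98 + 12.43 = 249.41 thousand.
Not in labor force = 14.67 + 3.05 + 13.76 + 28.96 + 40.83 = 101.27 thousand (those not working and not actively searching are outside the labor force — including those who want a job but have given up searching).
Civilian working-age population = 249.41 + 101.27 = 350.68 thousand.
Unemployment rate = 12.43 / 249.41 = 4.98%.
Labor force participation rate = 249.41 / 350.68 = 71.12%.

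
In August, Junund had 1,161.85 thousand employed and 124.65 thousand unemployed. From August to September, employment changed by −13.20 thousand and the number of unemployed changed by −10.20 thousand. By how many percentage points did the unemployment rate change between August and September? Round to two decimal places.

The unemployment rate changed by −0.63 percentage points.

August: labor force = 1,161.85 + 124.65 = 1,286.50; u = 124.65/1,286.50 = 9.69%.
September: labor force = 1,148.65 + 114.45 = 1,263.10; u = 114.45/1,263.10 = 9.06%.
Change = 9.06% − 9.69% = −0.63 pp.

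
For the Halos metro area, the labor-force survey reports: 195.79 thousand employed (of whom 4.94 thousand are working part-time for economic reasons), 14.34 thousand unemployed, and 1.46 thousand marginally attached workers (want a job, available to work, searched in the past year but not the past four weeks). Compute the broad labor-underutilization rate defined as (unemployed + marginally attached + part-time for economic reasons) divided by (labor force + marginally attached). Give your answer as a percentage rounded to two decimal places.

Broad underutilization rate ≈ 9.80%.

Labor force = 195.79 + 14.34 = 210.13 thousand.
Numerator = 14.34 + 1.46 + 4.94 = 20.74 thousand.
Denominator = 210.13 + 1.46 = 211.59 thousand.
Broad rate = 20.74 / 211.59 = 9.80%.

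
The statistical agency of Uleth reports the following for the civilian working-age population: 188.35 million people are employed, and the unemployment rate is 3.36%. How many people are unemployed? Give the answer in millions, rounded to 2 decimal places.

Let U be the number unemployed. The labor force is E + U, and U/(E+U) = 0.0336.
So U = 0.0336 × 188.35 / (1 − 0.0336) = 6.3286 / 0.9664 ≈ 6.55 million.

About 6.55 million are unemployed.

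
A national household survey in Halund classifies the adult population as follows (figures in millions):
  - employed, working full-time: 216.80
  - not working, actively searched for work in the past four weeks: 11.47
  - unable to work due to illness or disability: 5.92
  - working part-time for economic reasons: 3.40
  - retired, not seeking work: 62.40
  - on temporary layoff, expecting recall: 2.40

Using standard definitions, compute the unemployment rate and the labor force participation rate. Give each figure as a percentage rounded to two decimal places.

Unemployment rate ≈ 5.93%; labor force participation rate ≈ 77.41%.

Employed = 216.80 + 3.40 = 220.20 million (anyone who worked, including part-time for economic reasons, counts as employed).
Unemployed = 11.47 + 2.40 = 13.87 million (jobless and actively searching, or on temporary layoff).
Labor force = 220.20 + 13.87 = 234.07 million.
Not in labor force = 5.92 + 62.40 = 68.32 million (those not working and not actively searching are outside the labor force).
Civilian working-age population = 234.07 + 68.32 = 302.39 million.
Unemployment rate = 13.87 / 234.07 = 5.93%.
Labor force participation rate = 234.07 / 302.39 = 77.41%.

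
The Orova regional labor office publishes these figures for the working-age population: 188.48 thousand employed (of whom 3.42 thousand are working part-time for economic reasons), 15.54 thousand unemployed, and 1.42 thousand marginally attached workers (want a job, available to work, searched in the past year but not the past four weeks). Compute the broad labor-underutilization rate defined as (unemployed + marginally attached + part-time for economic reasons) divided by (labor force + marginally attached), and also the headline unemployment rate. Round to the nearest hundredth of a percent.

Labor force = 188.48 + 15.54 = 204.02 thousand.
Numerator = 15.54 + 1.42 + 3.42 = 20.38 thousand.
Denominator = 204.02 + 1.42 = 205.44 thousand.
Broad rate = 20.38 / 205.44 = 9.92%.
Headline unemployment rate = 15.54 / 204.02 = 7.62%.

Broad underutilization rate ≈ 9.92%; headline unemployment rate ≈ 7.62%.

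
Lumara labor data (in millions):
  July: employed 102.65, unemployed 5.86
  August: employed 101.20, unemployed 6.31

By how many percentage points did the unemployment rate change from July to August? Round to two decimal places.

July: labor force = 102.65 + 5.86 = 108.51; u = 5.86/108.51 = 5.40%.
August: labor force = 101.20 + 6.31 = 107.51; u = 6.31/107.51 = 5.87%.
Change = 5.87% − 5.40% = +0.47 pp.

The unemployment rate changed by +0.47 percentage points.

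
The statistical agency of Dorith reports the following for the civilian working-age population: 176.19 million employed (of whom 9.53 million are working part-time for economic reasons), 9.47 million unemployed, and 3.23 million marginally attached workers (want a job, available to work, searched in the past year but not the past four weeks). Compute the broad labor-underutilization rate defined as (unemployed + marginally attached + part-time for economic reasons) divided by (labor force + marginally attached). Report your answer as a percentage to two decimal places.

Broad underutilization rate ≈ 11.77%.

Labor force = 176.19 + 9.47 = 185.66 million.
Numerator = 9.47 + 3.23 + 9.53 = 22.23 million.
Denominator = 185.66 + 3.23 = 188.89 million.
Broad rate = 22.23 / 188.89 = 11.77%.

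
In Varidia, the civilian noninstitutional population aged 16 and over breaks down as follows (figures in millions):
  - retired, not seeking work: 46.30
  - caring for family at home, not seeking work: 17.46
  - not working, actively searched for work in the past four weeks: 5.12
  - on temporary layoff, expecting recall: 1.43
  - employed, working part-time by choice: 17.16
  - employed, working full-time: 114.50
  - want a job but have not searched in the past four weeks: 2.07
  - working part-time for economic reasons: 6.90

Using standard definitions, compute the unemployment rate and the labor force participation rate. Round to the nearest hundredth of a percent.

Employed = 17.16 + 114.50 + 6.90 = 138.56 million (anyone who worked, including part-time for economic reasons, counts as employed).
Unemployed = 5.12 + 1.43 = 6.55 million (jobless and actively searching, or on temporary layoff).
Labor force = 138.56 + 6.55 = 145.11 million.
Not in labor force = 46.30 + 17.46 + 2.07 = 65.83 million (those not working and not actively searching are outside the labor force — including those who want a job but have given up searching).
Civilian working-age population = 145.11 + 65.83 = 210.94 million.
Unemployment rate = 6.55 / 145.11 = 4.51%.
Labor force participation rate = 145.11 / 210.94 = 68.79%.

Unemployment rate ≈ 4.51%; labor force participation rate ≈ 68.79%.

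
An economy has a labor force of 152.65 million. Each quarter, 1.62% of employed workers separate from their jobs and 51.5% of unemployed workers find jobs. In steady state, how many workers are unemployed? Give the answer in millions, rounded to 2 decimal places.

Steady-state unemployment rate u* = s/(s+f) = 1.62/(1.62+51.5) = 0.030497.
Unemployed = u* × labor force = 0.030497 × 152.65 ≈ 4.66 million.

About 4.66 million are unemployed in steady state.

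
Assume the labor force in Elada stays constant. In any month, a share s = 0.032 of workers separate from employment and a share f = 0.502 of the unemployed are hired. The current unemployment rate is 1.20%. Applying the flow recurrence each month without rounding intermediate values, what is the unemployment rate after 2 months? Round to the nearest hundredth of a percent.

Unemployment rate after two months ≈ 4.95%.

With a fixed labor force, u_{t+1} = u_t + s·(1−u_t) − f·u_t = u_t·(1−s−f) + s.
Here 1−s−f = 0.466 and s = 0.032.
u_1 = 0.012000 × 0.466 + 0.032 = 0.037592.
u_2 = 0.037592 × 0.466 + 0.032 = 0.049518.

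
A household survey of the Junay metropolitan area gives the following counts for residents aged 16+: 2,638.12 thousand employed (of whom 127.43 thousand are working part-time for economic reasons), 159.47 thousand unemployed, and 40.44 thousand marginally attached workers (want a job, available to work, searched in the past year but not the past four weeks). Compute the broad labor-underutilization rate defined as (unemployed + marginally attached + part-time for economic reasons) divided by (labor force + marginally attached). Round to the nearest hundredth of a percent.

Broad underutilization rate ≈ 11.53%.

Labor force = 2,638.12 + 159.47 = 2,797.59 thousand.
Numerator = 159.47 + 40.44 + 127.43 = 327.34 thousand.
Denominator = 2,797.59 + 40.44 = 2,838.03 thousand.
Broad rate = 327.34 / 2,838.03 = 11.53%.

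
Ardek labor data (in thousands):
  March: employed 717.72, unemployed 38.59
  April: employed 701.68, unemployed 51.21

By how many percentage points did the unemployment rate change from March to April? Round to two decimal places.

The unemployment rate changed by +1.70 percentage points.

March: labor force = 717.72 + 38.59 = 756.31; u = 38.59/756.31 = 5.10%.
April: labor force = 701.68 + 51.21 = 752.89; u = 51.21/752.89 = 6.80%.
Change = 6.80% − 5.10% = +1.70 pp.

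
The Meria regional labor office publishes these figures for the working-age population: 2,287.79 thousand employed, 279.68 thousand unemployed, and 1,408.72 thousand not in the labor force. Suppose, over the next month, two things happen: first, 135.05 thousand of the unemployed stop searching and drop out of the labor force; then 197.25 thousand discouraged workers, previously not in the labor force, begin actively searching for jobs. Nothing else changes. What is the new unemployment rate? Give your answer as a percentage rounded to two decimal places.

Initially, labor force = 2,287.79 + 279.68 = 2,567.47 thousand, so u = 279.68/2,567.47 = 10.89%.
After the first change, unemployed and labor force both fall by 135.05 → E = 2,287.79, U = 144.63, labor force = 2,432.42 thousand.
After the second change, unemployed and labor force both rise by 197.25 → E = 2,287.79, U = 341.88, labor force = 2,629.67 thousand.
New unemployment rate = 341.88 / 2,629.67 = 13.00%.

New unemployment rate ≈ 13.00%.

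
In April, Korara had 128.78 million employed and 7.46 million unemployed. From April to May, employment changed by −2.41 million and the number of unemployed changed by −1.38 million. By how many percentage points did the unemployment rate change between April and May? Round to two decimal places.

April: labor force = 128.78 + 7.46 = 136.24; u = 7.46/136.24 = 5.48%.
May: labor force = 126.37 + 6.08 = 132.45; u = 6.08/132.45 = 4.59%.
Change = 4.59% − 5.48% = −0.89 pp.

The unemployment rate changed by −0.89 percentage points.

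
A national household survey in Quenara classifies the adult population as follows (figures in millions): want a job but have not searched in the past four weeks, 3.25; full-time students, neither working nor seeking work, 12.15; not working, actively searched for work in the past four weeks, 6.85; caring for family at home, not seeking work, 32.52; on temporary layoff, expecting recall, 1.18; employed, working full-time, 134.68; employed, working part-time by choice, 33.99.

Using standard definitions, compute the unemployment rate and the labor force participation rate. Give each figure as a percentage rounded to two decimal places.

Employed = 134.68 + 33.99 = 168.67 million.
Unemployed = 6.85 + 1.18 = 8.03 million (jobless and actively searching, or on temporary layoff).
Labor force = 168.67 + 8.03 = 176.70 million.
Not in labor force = 3.25 + 12.15 + 32.52 = 47.92 million (those not working and not actively searching are outside the labor force — including those who want a job but have given up searching).
Civilian working-age population = 176.70 + 47.92 = 224.62 million.
Unemployment rate = 8.03 / 176.70 = 4.54%.
Labor force participation rate = 176.70 / 224.62 = 78.67%.

Unemployment rate ≈ 4.54%; labor force participation rate ≈ 78.67%.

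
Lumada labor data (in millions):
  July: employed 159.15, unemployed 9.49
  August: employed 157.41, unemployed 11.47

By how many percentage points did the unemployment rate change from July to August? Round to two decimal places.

The unemployment rate changed by +1.16 percentage points.

July: labor force = 159.15 + 9.49 = 168.64; u = 9.49/168.64 = 5.63%.
August: labor force = 157.41 + 11.47 = 168.88; u = 11.47/168.88 = 6.79%.
Change = 6.79% − 5.63% = +1.16 pp.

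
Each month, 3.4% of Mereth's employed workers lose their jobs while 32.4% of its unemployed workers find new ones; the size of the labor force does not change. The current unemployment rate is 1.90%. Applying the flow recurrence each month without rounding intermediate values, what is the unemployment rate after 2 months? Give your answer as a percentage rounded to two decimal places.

Unemployment rate after two months ≈ 6.37%.

With a fixed labor force, u_{t+1} = u_t + s·(1−u_t) − f·u_t = u_t·(1−s−f) + s.
Here 1−s−f = 0.642 and s = 0.034.
u_1 = 0.019000 × 0.642 + 0.034 = 0.046198.
u_2 = 0.046198 × 0.642 + 0.034 = 0.063659.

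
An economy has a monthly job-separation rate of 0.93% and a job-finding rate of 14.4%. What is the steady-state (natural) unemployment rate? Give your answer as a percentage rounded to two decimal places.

At steady state the flows balance: s·E = f·U, so U/(E+U) = s/(s+f).
u* = 0.93 / (0.93 + 14.4) = 0.93 / 15.33 = 6.07%.

Steady-state unemployment rate ≈ 6.07%.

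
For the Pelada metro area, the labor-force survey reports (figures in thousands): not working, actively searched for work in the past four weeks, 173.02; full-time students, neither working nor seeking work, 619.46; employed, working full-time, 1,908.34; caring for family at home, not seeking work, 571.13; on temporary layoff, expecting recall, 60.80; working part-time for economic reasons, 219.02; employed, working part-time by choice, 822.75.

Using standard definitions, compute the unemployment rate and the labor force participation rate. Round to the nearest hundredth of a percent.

Employed = 1,908.34 + 219.02 + 822.75 = 2,950.11 thousand (anyone who worked, including part-time for economic reasons, counts as employed).
Unemployed = 173.02 + 60.80 = 233.82 thousand (jobless and actively searching, or on temporary layoff).
Labor force = 2,950.11 + 233.82 = 3,183.93 thousand.
Not in labor force = 619.46 + 571.13 = 1,190.59 thousand (those not working and not actively searching are outside the labor force).
Civilian working-age population = 3,183.93 + 1,190.59 = 4,374.52 thousand.
Unemployment rate = 233.82 / 3,183.93 = 7.34%.
Labor force participation rate = 3,183.93 / 4,374.52 = 72.78%.

Unemployment rate ≈ 7.34%; labor force participation rate ≈ 72.78%.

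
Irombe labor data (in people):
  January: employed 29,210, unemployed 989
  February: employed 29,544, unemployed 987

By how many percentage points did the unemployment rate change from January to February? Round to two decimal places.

The unemployment rate changed by −0.04 percentage points.

January: labor force = 29,210 + 989 = 30,199; u = 989/30,199 = 3.27%.
February: labor force = 29,544 + 987 = 30,531; u = 987/30,531 = 3.23%.
Change = 3.23% − 3.27% = −0.04 pp.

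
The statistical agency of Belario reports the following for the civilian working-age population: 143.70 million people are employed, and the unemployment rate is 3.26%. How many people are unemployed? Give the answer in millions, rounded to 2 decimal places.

Let U be the number unemployed. The labor force is E + U, and U/(E+U) = 0.0326.
So U = 0.0326 × 143.70 / (1 − 0.0326) = 4.6846 / 0.9674 ≈ 4.84 million.

About 4.84 million are unemployed.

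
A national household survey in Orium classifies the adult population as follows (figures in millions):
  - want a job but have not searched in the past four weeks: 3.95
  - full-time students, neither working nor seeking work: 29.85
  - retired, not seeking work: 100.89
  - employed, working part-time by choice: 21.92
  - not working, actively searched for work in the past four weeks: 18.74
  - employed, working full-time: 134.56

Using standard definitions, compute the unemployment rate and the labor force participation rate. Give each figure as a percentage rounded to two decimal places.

Employed = 21.92 + 134.56 = 156.48 million.
Unemployed = 18.74 million.
Labor force = 156.48 + 18.74 = 175.22 million.
Not in labor force = 3.95 + 29.85 + 100.89 = 134.69 million (those not working and not actively searching are outside the labor force — including those who want a job but have given up searching).
Civilian working-age population = 175.22 + 134.69 = 309.91 million.
Unemployment rate = 18.74 / 175.22 = 10.70%.
Labor force participation rate = 175.22 / 309.91 = 56.54%.

Unemployment rate ≈ 10.70%; labor force participation rate ≈ 56.54%.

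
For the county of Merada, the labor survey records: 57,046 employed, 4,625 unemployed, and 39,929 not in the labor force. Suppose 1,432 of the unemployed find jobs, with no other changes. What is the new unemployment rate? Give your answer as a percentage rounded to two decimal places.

New unemployment rate ≈ 5.18%.

Initially, labor force = 57,046 + 4,625 = 61,671, so u = 4,625/61,671 = 7.50%.
After the change, unemployed falls and employed rises by 1,432; labor force unchanged → E = 58,478, U = 3,193, labor force = 61,671.
New unemployment rate = 3,193 / 61,671 = 5.18%.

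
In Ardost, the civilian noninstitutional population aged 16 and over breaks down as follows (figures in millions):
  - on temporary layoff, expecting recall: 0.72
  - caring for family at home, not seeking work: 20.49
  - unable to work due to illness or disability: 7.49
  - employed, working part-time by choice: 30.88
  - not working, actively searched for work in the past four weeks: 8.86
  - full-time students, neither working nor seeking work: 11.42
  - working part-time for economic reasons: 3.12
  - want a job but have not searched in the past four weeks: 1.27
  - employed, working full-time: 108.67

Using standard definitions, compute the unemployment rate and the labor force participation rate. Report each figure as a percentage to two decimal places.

Employed = 30.88 + 3.12 + 108.67 = 142.67 million (anyone who worked, including part-time for economic reasons, counts as employed).
Unemployed = 0.72 + 8.86 = 9.58 million (jobless and actively searching, or on temporary layoff).
Labor force = 142.67 + 9.58 = 152.25 million.
Not in labor force = 20.49 + 7.49 + 11.42 + 1.27 = 40.67 million (those not working and not actively searching are outside the labor force — including those who want a job but have given up searching).
Civilian working-age population = 152.25 + 40.67 = 192.92 million.
Unemployment rate = 9.58 / 152.25 = 6.29%.
Labor force participation rate = 152.25 / 192.92 = 78.92%.

Unemployment rate ≈ 6.29%; labor force participation rate ≈ 78.92%.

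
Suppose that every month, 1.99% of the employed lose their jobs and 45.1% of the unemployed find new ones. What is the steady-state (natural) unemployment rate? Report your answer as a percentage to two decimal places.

At steady state the flows balance: s·E = f·U, so U/(E+U) = s/(s+f).
u* = 1.99 / (1.99 + 45.1) = 1.99 / 47.09 = 4.23%.

Steady-state unemployment rate ≈ 4.23%.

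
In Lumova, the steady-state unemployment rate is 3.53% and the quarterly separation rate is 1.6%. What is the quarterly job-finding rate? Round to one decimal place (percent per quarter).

Job-finding rate ≈ 43.7% per quarter.

From u* = s/(s+f): f = s·(1−u)/u.
f = 1.6 × (1 − 0.0353) / 0.0353 = 1.5435 / 0.0353 ≈ 43.7% per quarter.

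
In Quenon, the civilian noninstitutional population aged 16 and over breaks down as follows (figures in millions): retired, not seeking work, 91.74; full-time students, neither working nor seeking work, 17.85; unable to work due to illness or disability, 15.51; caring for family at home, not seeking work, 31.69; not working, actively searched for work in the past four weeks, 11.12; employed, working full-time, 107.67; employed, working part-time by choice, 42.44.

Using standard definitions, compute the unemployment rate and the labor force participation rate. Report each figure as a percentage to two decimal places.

Employed = 107.67 + 42.44 = 150.11 million.
Unemployed = 11.12 million.
Labor force = 150.11 + 11.12 = 161.23 million.
Not in labor force = 91.74 + 17.85 + 15.51 + 31.69 = 156.79 million (those not working and not actively searching are outside the labor force).
Civilian working-age population = 161.23 + 156.79 = 318.02 million.
Unemployment rate = 11.12 / 161.23 = 6.90%.
Labor force participation rate = 161.23 / 318.02 = 50.70%.

Unemployment rate ≈ 6.90%; labor force participation rate ≈ 50.70%.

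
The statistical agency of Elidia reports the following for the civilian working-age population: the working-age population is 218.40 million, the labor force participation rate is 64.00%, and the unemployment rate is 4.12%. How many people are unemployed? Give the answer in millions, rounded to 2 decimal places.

Labor force = 0.6400 × 218.40 = 139.78 million.
Unemployed = 0.0412 × 139.78 ≈ 5.76 million.

About 5.76 million are unemployed.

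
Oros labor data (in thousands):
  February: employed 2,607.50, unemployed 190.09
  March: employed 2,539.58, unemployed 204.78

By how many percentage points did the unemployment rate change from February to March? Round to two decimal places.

February: labor force = 2,607.50 + 190.09 = 2,797.59; u = 190.09/2,797.59 = 6.79%.
March: labor force = 2,539.58 + 204.78 = 2,744.36; u = 204.78/2,744.36 = 7.46%.
Change = 7.46% − 6.79% = +0.67 pp.

The unemployment rate changed by +0.67 percentage points.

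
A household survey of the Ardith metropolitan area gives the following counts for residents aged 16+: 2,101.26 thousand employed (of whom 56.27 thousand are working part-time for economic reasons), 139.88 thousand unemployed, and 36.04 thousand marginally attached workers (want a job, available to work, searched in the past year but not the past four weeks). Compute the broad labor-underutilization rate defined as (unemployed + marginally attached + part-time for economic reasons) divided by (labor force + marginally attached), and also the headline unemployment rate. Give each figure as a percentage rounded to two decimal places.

Labor force = 2,101.26 + 139.88 = 2,241.14 thousand.
Numerator = 139.88 + 36.04 + 56.27 = 232.19 thousand.
Denominator = 2,241.14 + 36.04 = 2,277.18 thousand.
Broad rate = 232.19 / 2,277.18 = 10.20%.
Headline unemployment rate = 139.88 / 2,241.14 = 6.24%.

Broad underutilization rate ≈ 10.20%; headline unemployment rate ≈ 6.24%.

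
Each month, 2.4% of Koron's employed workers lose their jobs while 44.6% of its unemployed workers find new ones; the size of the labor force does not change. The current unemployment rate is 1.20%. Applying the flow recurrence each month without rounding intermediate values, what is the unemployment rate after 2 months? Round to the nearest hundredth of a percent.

Unemployment rate after two months ≈ 4.01%.

With a fixed labor force, u_{t+1} = u_t + s·(1−u_t) − f·u_t = u_t·(1−s−f) + s.
Here 1−s−f = 0.530 and s = 0.024.
u_1 = 0.012000 × 0.530 + 0.024 = 0.030360.
u_2 = 0.030360 × 0.530 + 0.024 = 0.040091.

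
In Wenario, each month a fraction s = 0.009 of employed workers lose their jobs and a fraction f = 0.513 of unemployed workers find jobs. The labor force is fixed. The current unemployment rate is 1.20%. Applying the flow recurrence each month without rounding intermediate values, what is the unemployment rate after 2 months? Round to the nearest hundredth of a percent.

With a fixed labor force, u_{t+1} = u_t + s·(1−u_t) − f·u_t = u_t·(1−s−f) + s.
Here 1−s−f = 0.478 and s = 0.009.
u_1 = 0.012000 × 0.478 + 0.009 = 0.014736.
u_2 = 0.014736 × 0.478 + 0.009 = 0.016044.

Unemployment rate after two months ≈ 1.60%.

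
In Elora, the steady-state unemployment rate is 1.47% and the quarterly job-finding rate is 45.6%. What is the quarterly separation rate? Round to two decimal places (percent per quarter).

Separation rate ≈ 0.68% per quarter.

From u* = s/(s+f): s = u·f/(1−u).
s = 0.0147 × 45.6 / (1 − 0.0147) = 0.6703 / 0.9853 ≈ 0.68% per quarter.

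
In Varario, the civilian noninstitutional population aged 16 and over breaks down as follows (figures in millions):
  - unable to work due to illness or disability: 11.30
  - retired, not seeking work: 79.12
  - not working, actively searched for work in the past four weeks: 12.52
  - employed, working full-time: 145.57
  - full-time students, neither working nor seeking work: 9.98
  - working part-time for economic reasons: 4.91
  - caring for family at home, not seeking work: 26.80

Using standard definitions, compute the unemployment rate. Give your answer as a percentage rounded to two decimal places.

Unemployment rate ≈ 7.68%.

Employed = 145.57 + 4.91 = 150.48 million (anyone who worked, including part-time for economic reasons, counts as employed).
Unemployed = 12.52 million.
Labor force = 150.48 + 12.52 = 163.00 million.
Unemployment rate = 12.52 / 163.00 = 7.68%.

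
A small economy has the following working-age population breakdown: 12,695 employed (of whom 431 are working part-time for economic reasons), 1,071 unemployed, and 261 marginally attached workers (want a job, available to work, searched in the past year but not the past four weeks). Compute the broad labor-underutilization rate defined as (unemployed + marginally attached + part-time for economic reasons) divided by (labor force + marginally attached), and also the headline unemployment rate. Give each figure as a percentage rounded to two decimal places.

Broad underutilization rate ≈ 12.57%; headline unemployment rate ≈ 7.78%.

Labor force = 12,695 + 1,071 = 13,766.
Numerator = 1,071 + 261 + 431 = 1,763.
Denominator = 13,766 + 261 = 14,027.
Broad rate = 1,763 / 14,027 = 12.57%.
Headline unemployment rate = 1,071 / 13,766 = 7.78%.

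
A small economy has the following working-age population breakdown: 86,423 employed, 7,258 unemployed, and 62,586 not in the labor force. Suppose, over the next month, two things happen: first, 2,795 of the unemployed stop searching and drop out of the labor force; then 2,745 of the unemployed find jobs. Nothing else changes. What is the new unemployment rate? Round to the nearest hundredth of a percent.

Initially, labor force = 86,423 + 7,258 = 93,681, so u = 7,258/93,681 = 7.75%.
After the first change, unemployed and labor force both fall by 2,795 → E = 86,423, U = 4,463, labor force = 90,886.
After the second change, unemployed falls and employed rises by 2,745; labor force unchanged → E = 89,168, U = 1,718, labor force = 90,886.
New unemployment rate = 1,718 / 90,886 = 1.89%.

New unemployment rate ≈ 1.89%.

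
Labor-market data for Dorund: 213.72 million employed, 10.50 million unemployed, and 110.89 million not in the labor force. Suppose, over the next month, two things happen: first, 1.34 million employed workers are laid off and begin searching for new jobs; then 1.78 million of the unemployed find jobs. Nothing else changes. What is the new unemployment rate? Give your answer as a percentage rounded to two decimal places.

Initially, labor force = 213.72 + 10.50 = 224.22 million, so u = 10.50/224.22 = 4.68%.
After the first change, employed falls and unemployed rises by 1.34; labor force unchanged → E = 212.38, U = 11.84, labor force = 224.22 million.
After the second change, unemployed falls and employed rises by 1.78; labor force unchanged → E = 214.16, U = 10.06, labor force = 224.22 million.
New unemployment rate = 10.06 / 224.22 = 4.49%.

New unemployment rate ≈ 4.49%.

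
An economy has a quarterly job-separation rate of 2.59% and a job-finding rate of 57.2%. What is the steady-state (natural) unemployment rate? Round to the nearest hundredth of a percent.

At steady state the flows balance: s·E = f·U, so U/(E+U) = s/(s+f).
u* = 2.59 / (2.59 + 57.2) = 2.59 / 59.79 = 4.33%.

Steady-state unemployment rate ≈ 4.33%.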